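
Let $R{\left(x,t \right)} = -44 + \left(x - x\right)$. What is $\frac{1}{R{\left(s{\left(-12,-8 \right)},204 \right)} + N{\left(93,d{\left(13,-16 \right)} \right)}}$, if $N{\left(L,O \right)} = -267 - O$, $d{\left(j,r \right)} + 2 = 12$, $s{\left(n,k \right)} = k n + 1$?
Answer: $- \frac{1}{321} \approx -0.0031153$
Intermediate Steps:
$s{\left(n,k \right)} = 1 + k n$
$d{\left(j,r \right)} = 10$ ($d{\left(j,r \right)} = -2 + 12 = 10$)
$R{\left(x,t \right)} = -44$ ($R{\left(x,t \right)} = -44 + 0 = -44$)
$\frac{1}{R{\left(s{\left(-12,-8 \right)},204 \right)} + N{\left(93,d{\left(13,-16 \right)} \right)}} = \frac{1}{-44 - 277} = \frac{1}{-321} = - \frac{1}{321}$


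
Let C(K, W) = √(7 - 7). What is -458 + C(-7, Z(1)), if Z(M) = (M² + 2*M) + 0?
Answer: -458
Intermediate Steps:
Z(M) = M² + 2*M
C(K, W) = 0 (C(K, W) = √0 = 0)
-458 + C(-7, Z(1)) = -458 + 0 = -458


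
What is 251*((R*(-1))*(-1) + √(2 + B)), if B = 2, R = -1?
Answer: 251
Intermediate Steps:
251*((R*(-1))*(-1) + √(2 + B)) = 251*(-1*(-1)*(-1) + √(2 + 2)) = 251*(1*(-1) + √4) = 251*(-1 + 2) = 251*1 = 251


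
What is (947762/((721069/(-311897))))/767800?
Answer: -147802062257/276818389100 ≈ -0.53393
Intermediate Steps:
(947762/((721069/(-311897))))/767800 = (947762/((721069*(-1/311897))))*(1/767800) = (947762/(-721069/311897))*(1/767800) = (947762*(-311897/721069))*(1/767800) = -295604124514/721069*1/767800 = -147802062257/276818389100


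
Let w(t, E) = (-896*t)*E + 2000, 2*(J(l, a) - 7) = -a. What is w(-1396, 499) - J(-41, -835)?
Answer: 1248317519/2 ≈ 6.2416e+8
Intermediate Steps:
J(l, a) = 7 - a/2 (J(l, a) = 7 + (-a)/2 = 7 - a/2)
w(t, E) = 2000 - 896*E*t (w(t, E) = -896*E*t + 2000 = 2000 - 896*E*t)
w(-1396, 499) - J(-41, -835) = (2000 - 896*499*(-1396)) - (7 - ½*(-835)) = (2000 + 624157184) - (7 + 835/2) = 624159184 - 1*849/2 = 624159184 - 849/2 = 1248317519/2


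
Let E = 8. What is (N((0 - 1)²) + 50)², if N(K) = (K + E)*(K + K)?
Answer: 4624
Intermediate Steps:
N(K) = 2*K*(8 + K) (N(K) = (K + 8)*(K + K) = (8 + K)*(2*K) = 2*K*(8 + K))
(N((0 - 1)²) + 50)² = (2*(0 - 1)²*(8 + (0 - 1)²) + 50)² = (2*(-1)²*(8 + (-1)²) + 50)² = (2*1*(8 + 1) + 50)² = (2*1*9 + 50)² = (18 + 50)² = 68² = 4624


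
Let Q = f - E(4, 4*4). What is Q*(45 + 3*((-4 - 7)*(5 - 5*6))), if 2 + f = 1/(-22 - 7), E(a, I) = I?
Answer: -15690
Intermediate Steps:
f = -59/29 (f = -2 + 1/(-22 - 7) = -2 + 1/(-29) = -2 - 1/29 = -59/29 ≈ -2.0345)
Q = -523/29 (Q = -59/29 - 4*4 = -59/29 - 1*16 = -59/29 - 16 = -523/29 ≈ -18.034)
Q*(45 + 3*((-4 - 7)*(5 - 5*6))) = -523*(45 + 3*((-4 - 7)*(5 - 5*6)))/29 = -523*(45 + 3*(-11*(5 - 30)))/29 = -523*(45 + 3*(-11*(-25)))/29 = -523*(45 + 3*275)/29 = -523*(45 + 825)/29 = -523/29*870 = -15690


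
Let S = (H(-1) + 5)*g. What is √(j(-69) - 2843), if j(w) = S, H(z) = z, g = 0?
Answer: I*√2843 ≈ 53.32*I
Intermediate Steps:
S = 0 (S = (-1 + 5)*0 = 4*0 = 0)
j(w) = 0
√(j(-69) - 2843) = √(0 - 2843) = √(-2843) = I*√2843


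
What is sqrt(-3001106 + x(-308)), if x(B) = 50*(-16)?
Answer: I*sqrt(3001906) ≈ 1732.6*I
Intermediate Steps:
x(B) = -800
sqrt(-3001106 + x(-308)) = sqrt(-3001106 - 800) = sqrt(-3001906) = I*sqrt(3001906)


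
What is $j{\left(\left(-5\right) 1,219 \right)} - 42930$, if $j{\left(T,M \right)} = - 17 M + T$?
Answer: $-46658$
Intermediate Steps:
$j{\left(T,M \right)} = T - 17 M$
$j{\left(\left(-5\right) 1,219 \right)} - 42930 = \left(\left(-5\right) 1 - 3723\right) - 42930 = \left(-5 - 3723\right) - 42930 = -3728 - 42930 = -46658$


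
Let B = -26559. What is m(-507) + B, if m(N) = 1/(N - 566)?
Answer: -28497808/1073 ≈ -26559.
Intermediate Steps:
m(N) = 1/(-566 + N)
m(-507) + B = 1/(-566 - 507) - 26559 = 1/(-1073) - 26559 = -1/1073 - 26559 = -28497808/1073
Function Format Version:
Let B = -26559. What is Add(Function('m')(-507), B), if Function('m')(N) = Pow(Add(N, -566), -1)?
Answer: Rational(-28497808, 1073) ≈ -26559.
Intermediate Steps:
Function('m')(N) = Pow(Add(-566, N), -1)
Add(Function('m')(-507), B) = Add(Pow(Add(-566, -507), -1), -26559) = Add(Pow(-1073, -1), -26559) = Add(Rational(-1, 1073), -26559) = Rational(-28497808, 1073)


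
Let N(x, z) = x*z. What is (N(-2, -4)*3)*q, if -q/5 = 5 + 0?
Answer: -600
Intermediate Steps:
q = -25 (q = -5*(5 + 0) = -5*5 = -25)
(N(-2, -4)*3)*q = (-2*(-4)*3)*(-25) = (8*3)*(-25) = 24*(-25) = -600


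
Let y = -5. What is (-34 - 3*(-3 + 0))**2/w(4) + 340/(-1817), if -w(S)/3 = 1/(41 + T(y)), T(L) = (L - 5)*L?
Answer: -103342895/5451 ≈ -18959.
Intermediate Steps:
T(L) = L*(-5 + L) (T(L) = (-5 + L)*L = L*(-5 + L))
w(S) = -3/91 (w(S) = -3/(41 - 5*(-5 - 5)) = -3/(41 - 5*(-10)) = -3/(41 + 50) = -3/91)
(-34 - 3*(-3 + 0))**2/w(4) + 340/(-1817) = (-34 - 3*(-3 + 0))**2/(-3/91) + 340/(-1817) = (-34 - 3*(-3))**2*(-91/3) + 340*(-1/1817) = (-34 + 9)**2*(-91/3) - 340/1817 = (-25)**2*(-91/3) - 340/1817 = 625*(-91/3) - 340/1817 = -56875/3 - 340/1817 = -103342895/5451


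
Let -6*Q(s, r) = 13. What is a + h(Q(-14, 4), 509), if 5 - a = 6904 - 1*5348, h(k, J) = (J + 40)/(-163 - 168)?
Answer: -513930/331 ≈ -1552.7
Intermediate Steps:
Q(s, r) = -13/6 (Q(s, r) = -⅙*13 = -13/6)
h(k, J) = -40/331 - J/331 (h(k, J) = (40 + J)/(-331) = (40 + J)*(-1/331) = -40/331 - J/331)
a = -1551 (a = 5 - (6904 - 1*5348) = 5 - (6904 - 5348) = 5 - 1*1556 = 5 - 1556 = -1551)
a + h(Q(-14, 4), 509) = -1551 + (-40/331 - 1/331*509) = -1551 + (-40/331 - 509/331) = -1551 - 549/331 = -513930/331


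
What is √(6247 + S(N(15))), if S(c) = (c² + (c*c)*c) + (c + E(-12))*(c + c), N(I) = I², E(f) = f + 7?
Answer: √11546497 ≈ 3398.0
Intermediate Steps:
E(f) = 7 + f
S(c) = c² + c³ + 2*c*(-5 + c) (S(c) = (c² + (c*c)*c) + (c + (7 - 12))*(c + c) = (c² + c²*c) + (c - 5)*(2*c) = (c² + c³) + (-5 + c)*(2*c) = (c² + c³) + 2*c*(-5 + c) = c² + c³ + 2*c*(-5 + c))
√(6247 + S(N(15))) = √(6247 + 15²*(-10 + (15²)² + 3*15²)) = √(6247 + 225*(-10 + 225² + 3*225)) = √(6247 + 225*(-10 + 50625 + 675)) = √(6247 + 225*51290) = √(6247 + 11540250) = √11546497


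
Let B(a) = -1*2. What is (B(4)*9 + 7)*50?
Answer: -550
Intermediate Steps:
B(a) = -2
(B(4)*9 + 7)*50 = (-2*9 + 7)*50 = (-18 + 7)*50 = -11*50 = -550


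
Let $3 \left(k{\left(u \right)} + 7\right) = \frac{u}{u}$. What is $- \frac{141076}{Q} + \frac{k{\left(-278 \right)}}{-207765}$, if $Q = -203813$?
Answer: $\frac{925642544}{1337217093} \approx 0.69222$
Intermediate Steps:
$k{\left(u \right)} = - \frac{20}{3}$ ($k{\left(u \right)} = -7 + \frac{u \frac{1}{u}}{3} = -7 + \frac{1}{3} \cdot 1 = -7 + \frac{1}{3} = - \frac{20}{3}$)
$- \frac{141076}{Q} + \frac{k{\left(-278 \right)}}{-207765} = - \frac{141076}{-203813} - \frac{20}{3 \left(-207765\right)} = \left(-141076\right) \left(- \frac{1}{203813}\right) - - \frac{4}{124659} = \frac{141076}{203813} + \frac{4}{124659} = \frac{925642544}{1337217093}$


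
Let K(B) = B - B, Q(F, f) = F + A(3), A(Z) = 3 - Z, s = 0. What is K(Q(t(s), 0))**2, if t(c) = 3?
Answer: 0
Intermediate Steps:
Q(F, f) = F (Q(F, f) = F + (3 - 1*3) = F + (3 - 3) = F + 0 = F)
K(B) = 0
K(Q(t(s), 0))**2 = 0**2 = 0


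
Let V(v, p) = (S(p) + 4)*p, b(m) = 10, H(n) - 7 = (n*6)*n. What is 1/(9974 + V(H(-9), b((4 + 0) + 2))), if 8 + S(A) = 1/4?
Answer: 2/19873 ≈ 0.00010064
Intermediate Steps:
S(A) = -31/4 (S(A) = -8 + 1/4 = -8 + ¼ = -31/4)
H(n) = 7 + 6*n² (H(n) = 7 + (n*6)*n = 7 + (6*n)*n = 7 + 6*n²)
V(v, p) = -15*p/4 (V(v, p) = (-31/4 + 4)*p = -15*p/4)
1/(9974 + V(H(-9), b((4 + 0) + 2))) = 1/(9974 - 15/4*10) = 1/(9974 - 75/2) = 1/(19873/2) = 2/19873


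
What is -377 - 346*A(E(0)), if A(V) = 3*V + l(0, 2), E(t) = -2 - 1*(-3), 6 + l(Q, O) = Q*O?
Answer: 661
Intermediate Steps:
l(Q, O) = -6 + O*Q (l(Q, O) = -6 + Q*O = -6 + O*Q)
E(t) = 1 (E(t) = -2 + 3 = 1)
A(V) = -6 + 3*V (A(V) = 3*V + (-6 + 2*0) = 3*V + (-6 + 0) = 3*V - 6 = -6 + 3*V)
-377 - 346*A(E(0)) = -377 - 346*(-6 + 3*1) = -377 - 346*(-6 + 3) = -377 - 346*(-3) = -377 + 1038 = 661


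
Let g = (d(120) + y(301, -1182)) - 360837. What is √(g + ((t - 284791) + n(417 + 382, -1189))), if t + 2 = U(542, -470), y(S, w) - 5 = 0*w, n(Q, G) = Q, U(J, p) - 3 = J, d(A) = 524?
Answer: I*√643757 ≈ 802.34*I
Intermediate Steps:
U(J, p) = 3 + J
y(S, w) = 5 (y(S, w) = 5 + 0*w = 5 + 0 = 5)
t = 543 (t = -2 + (3 + 542) = -2 + 545 = 543)
g = -360308 (g = (524 + 5) - 360837 = 529 - 360837 = -360308)
√(g + ((t - 284791) + n(417 + 382, -1189))) = √(-360308 + ((543 - 284791) + (417 + 382))) = √(-360308 + (-284248 + 799)) = √(-360308 - 283449) = √(-643757) = I*√643757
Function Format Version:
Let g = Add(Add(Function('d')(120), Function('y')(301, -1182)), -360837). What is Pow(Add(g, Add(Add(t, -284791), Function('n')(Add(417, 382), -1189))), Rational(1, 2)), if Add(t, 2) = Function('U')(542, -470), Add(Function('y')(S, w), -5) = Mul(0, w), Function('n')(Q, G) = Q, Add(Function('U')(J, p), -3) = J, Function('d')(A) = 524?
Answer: Mul(I, Pow(643757, Rational(1, 2))) ≈ Mul(802.34, I)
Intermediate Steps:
Function('U')(J, p) = Add(3, J)
Function('y')(S, w) = 5 (Function('y')(S, w) = Add(5, Mul(0, w)) = Add(5, 0) = 5)
t = 543 (t = Add(-2, Add(3, 542)) = Add(-2, 545) = 543)
g = -360308 (g = Add(Add(524, 5), -360837) = Add(529, -360837) = -360308)
Pow(Add(g, Add(Add(t, -284791), Function('n')(Add(417, 382), -1189))), Rational(1, 2)) = Pow(Add(-360308, Add(Add(543, -284791), Add(417, 382))), Rational(1, 2)) = Pow(Add(-360308, Add(-284248, 799)), Rational(1, 2)) = Pow(Add(-360308, -283449), Rational(1, 2)) = Pow(-643757, Rational(1, 2)) = Mul(I, Pow(643757, Rational(1, 2)))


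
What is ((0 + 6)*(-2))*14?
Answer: -168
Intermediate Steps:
((0 + 6)*(-2))*14 = (6*(-2))*14 = -12*14 = -168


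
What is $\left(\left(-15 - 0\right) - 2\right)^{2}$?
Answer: $289$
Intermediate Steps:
$\left(\left(-15 - 0\right) - 2\right)^{2} = \left(\left(-15 + 0\right) - 2\right)^{2} = \left(-15 - 2\right)^{2} = \left(-17\right)^{2} = 289$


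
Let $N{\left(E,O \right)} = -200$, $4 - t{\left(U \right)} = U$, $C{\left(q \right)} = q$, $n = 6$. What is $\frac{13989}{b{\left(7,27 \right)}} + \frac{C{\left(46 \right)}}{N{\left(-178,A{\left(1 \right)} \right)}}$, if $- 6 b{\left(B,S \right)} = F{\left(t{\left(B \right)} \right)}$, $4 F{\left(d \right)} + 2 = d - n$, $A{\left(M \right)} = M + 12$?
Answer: $\frac{33573347}{1100} \approx 30521.0$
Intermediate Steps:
$t{\left(U \right)} = 4 - U$
$A{\left(M \right)} = 12 + M$
$F{\left(d \right)} = -2 + \frac{d}{4}$ ($F{\left(d \right)} = - \frac{1}{2} + \frac{d - 6}{4} = - \frac{1}{2} + \frac{-6 + d}{4} = - \frac{1}{2} + \left(- \frac{3}{2} + \frac{d}{4}\right) = -2 + \frac{d}{4}$)
$b{\left(B,S \right)} = \frac{1}{6} + \frac{B}{24}$ ($b{\left(B,S \right)} = - \frac{-2 + \frac{4 - B}{4}}{6} = - \frac{-2 - \left(-1 + \frac{B}{4}\right)}{6} = - \frac{-1 - \frac{B}{4}}{6} = \frac{1}{6} + \frac{B}{24}$)
$\frac{13989}{b{\left(7,27 \right)}} + \frac{C{\left(46 \right)}}{N{\left(-178,A{\left(1 \right)} \right)}} = \frac{13989}{\frac{1}{6} + \frac{1}{24} \cdot 7} + \frac{46}{-200} = \frac{13989}{\frac{1}{6} + \frac{7}{24}} + 46 \left(- \frac{1}{200}\right) = \frac{13989}{\frac{11}{24}} - \frac{23}{100} = 13989 \cdot \frac{24}{11} - \frac{23}{100} = \frac{335736}{11} - \frac{23}{100} = \frac{33573347}{1100}$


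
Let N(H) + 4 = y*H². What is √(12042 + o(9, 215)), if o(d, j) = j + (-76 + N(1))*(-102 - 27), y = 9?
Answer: 2*√5354 ≈ 146.34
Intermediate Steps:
N(H) = -4 + 9*H²
o(d, j) = 9159 + j (o(d, j) = j + (-76 + (-4 + 9*1²))*(-102 - 27) = j + (-76 + (-4 + 9*1))*(-129) = j + (-76 + (-4 + 9))*(-129) = j + (-76 + 5)*(-129) = j - 71*(-129) = j + 9159 = 9159 + j)
√(12042 + o(9, 215)) = √(12042 + (9159 + 215)) = √(12042 + 9374) = √21416 = 2*√5354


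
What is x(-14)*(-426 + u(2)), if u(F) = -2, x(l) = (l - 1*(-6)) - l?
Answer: -2568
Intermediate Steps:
x(l) = 6 (x(l) = (l + 6) - l = (6 + l) - l = 6)
x(-14)*(-426 + u(2)) = 6*(-426 - 2) = 6*(-428) = -2568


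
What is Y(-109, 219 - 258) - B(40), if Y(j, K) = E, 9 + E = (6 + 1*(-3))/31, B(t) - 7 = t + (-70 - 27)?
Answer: 1274/31 ≈ 41.097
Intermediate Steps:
B(t) = -90 + t (B(t) = 7 + (t + (-70 - 27)) = 7 + (t - 97) = 7 + (-97 + t) = -90 + t)
E = -276/31 (E = -9 + (6 + 1*(-3))/31 = -9 + (6 - 3)*(1/31) = -9 + 3*(1/31) = -9 + 3/31 = -276/31 ≈ -8.9032)
Y(j, K) = -276/31
Y(-109, 219 - 258) - B(40) = -276/31 - (-90 + 40) = -276/31 - 1*(-50) = -276/31 + 50 = 1274/31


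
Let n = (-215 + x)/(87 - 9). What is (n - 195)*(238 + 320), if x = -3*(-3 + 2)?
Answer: -1434246/13 ≈ -1.1033e+5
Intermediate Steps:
x = 3 (x = -3*(-1) = 3)
n = -106/39 (n = (-215 + 3)/(87 - 9) = -212/78 = -212*1/78 = -106/39 ≈ -2.7179)
(n - 195)*(238 + 320) = (-106/39 - 195)*(238 + 320) = -7711/39*558 = -1434246/13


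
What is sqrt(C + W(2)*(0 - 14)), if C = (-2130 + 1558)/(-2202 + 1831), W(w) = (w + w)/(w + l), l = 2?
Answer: I*sqrt(1714762)/371 ≈ 3.5296*I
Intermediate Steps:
W(w) = 2*w/(2 + w) (W(w) = (w + w)/(w + 2) = (2*w)/(2 + w) = 2*w/(2 + w))
C = 572/371 (C = -572/(-371) = -572*(-1/371) = 572/371 ≈ 1.5418)
sqrt(C + W(2)*(0 - 14)) = sqrt(572/371 + (2*2/(2 + 2))*(0 - 14)) = sqrt(572/371 + (2*2/4)*(-14)) = sqrt(572/371 + (2*2*(1/4))*(-14)) = sqrt(572/371 + 1*(-14)) = sqrt(572/371 - 14) = sqrt(-4622/371) = I*sqrt(1714762)/371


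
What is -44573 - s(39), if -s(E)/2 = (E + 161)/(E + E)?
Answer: -1738147/39 ≈ -44568.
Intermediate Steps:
s(E) = -(161 + E)/E (s(E) = -2*(E + 161)/(E + E) = -2*(161 + E)/(2*E) = -2*(161 + E)*1/(2*E) = -(161 + E)/E)
-44573 - s(39) = -44573 - (-161 - 1*39)/39 = -44573 - (-161 - 39)/39 = -44573 - (-200)/39 = -44573 - 1*(-200/39) = -44573 + 200/39 = -1738147/39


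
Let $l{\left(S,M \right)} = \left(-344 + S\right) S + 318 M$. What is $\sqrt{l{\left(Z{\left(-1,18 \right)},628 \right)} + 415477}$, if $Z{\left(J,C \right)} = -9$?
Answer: $\sqrt{618358} \approx 786.36$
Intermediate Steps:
$l{\left(S,M \right)} = 318 M + S \left(-344 + S\right)$ ($l{\left(S,M \right)} = S \left(-344 + S\right) + 318 M = 318 M + S \left(-344 + S\right)$)
$\sqrt{l{\left(Z{\left(-1,18 \right)},628 \right)} + 415477} = \sqrt{\left(\left(-9\right)^{2} - -3096 + 318 \cdot 628\right) + 415477} = \sqrt{\left(81 + 3096 + 199704\right) + 415477} = \sqrt{202881 + 415477} = \sqrt{618358}$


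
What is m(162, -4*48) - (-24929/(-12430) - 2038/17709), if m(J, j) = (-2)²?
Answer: 464356159/220122870 ≈ 2.1095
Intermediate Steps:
m(J, j) = 4
m(162, -4*48) - (-24929/(-12430) - 2038/17709) = 4 - (-24929/(-12430) - 2038/17709) = 4 - (-24929*(-1/12430) - 2038*1/17709) = 4 - (24929/12430 - 2038/17709) = 4 - 1*416135321/220122870 = 4 - 416135321/220122870 = 464356159/220122870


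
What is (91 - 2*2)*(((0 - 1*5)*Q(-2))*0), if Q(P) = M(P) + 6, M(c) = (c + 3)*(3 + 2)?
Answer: 0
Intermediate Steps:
M(c) = 15 + 5*c (M(c) = (3 + c)*5 = 15 + 5*c)
Q(P) = 21 + 5*P (Q(P) = (15 + 5*P) + 6 = 21 + 5*P)
(91 - 2*2)*(((0 - 1*5)*Q(-2))*0) = (91 - 2*2)*(((0 - 1*5)*(21 + 5*(-2)))*0) = (91 - 4)*(((0 - 5)*(21 - 10))*0) = 87*(-5*11*0) = 87*(-55*0) = 87*0 = 0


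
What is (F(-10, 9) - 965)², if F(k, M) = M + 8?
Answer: 898704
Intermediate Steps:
F(k, M) = 8 + M
(F(-10, 9) - 965)² = ((8 + 9) - 965)² = (17 - 965)² = (-948)² = 898704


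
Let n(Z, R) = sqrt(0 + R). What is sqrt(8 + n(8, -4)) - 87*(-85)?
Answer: 7395 + sqrt(8 + 2*I) ≈ 7397.9 + 0.35086*I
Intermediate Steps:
n(Z, R) = sqrt(R)
sqrt(8 + n(8, -4)) - 87*(-85) = sqrt(8 + sqrt(-4)) - 87*(-85) = sqrt(8 + 2*I) + 7395 = 7395 + sqrt(8 + 2*I)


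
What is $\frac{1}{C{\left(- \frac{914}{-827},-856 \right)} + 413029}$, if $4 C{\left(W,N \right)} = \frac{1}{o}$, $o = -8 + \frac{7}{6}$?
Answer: $\frac{82}{33868375} \approx 2.4211 \cdot 10^{-6}$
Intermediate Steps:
$o = - \frac{41}{6}$ ($o = -8 + 7 \cdot \frac{1}{6} = -8 + \frac{7}{6} = - \frac{41}{6} \approx -6.8333$)
$C{\left(W,N \right)} = - \frac{3}{82}$ ($C{\left(W,N \right)} = \frac{1}{4 \left(- \frac{41}{6}\right)} = \frac{1}{4} \left(- \frac{6}{41}\right) = - \frac{3}{82}$)
$\frac{1}{C{\left(- \frac{914}{-827},-856 \right)} + 413029} = \frac{1}{- \frac{3}{82} + 413029} = \frac{1}{\frac{33868375}{82}} = \frac{82}{33868375}$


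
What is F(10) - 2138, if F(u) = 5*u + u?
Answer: -2078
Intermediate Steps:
F(u) = 6*u
F(10) - 2138 = 6*10 - 2138 = 60 - 2138 = -2078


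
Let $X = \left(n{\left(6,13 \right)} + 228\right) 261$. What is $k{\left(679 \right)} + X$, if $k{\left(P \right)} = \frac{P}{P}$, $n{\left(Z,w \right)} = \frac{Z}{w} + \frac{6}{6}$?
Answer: $\frac{778576}{13} \approx 59890.0$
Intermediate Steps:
$n{\left(Z,w \right)} = 1 + \frac{Z}{w}$ ($n{\left(Z,w \right)} = \frac{Z}{w} + 6 \cdot \frac{1}{6} = \frac{Z}{w} + 1 = 1 + \frac{Z}{w}$)
$X = \frac{778563}{13}$ ($X = \left(\frac{6 + 13}{13} + 228\right) 261 = \left(\frac{1}{13} \cdot 19 + 228\right) 261 = \left(\frac{19}{13} + 228\right) 261 = \frac{2983}{13} \cdot 261 = \frac{778563}{13} \approx 59889.0$)
$k{\left(P \right)} = 1$
$k{\left(679 \right)} + X = 1 + \frac{778563}{13} = \frac{778576}{13}$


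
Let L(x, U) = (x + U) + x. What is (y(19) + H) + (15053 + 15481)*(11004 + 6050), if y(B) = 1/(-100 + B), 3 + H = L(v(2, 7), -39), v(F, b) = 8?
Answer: 42178871609/81 ≈ 5.2073e+8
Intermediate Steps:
L(x, U) = U + 2*x (L(x, U) = (U + x) + x = U + 2*x)
H = -26 (H = -3 + (-39 + 2*8) = -3 + (-39 + 16) = -3 - 23 = -26)
(y(19) + H) + (15053 + 15481)*(11004 + 6050) = (1/(-100 + 19) - 26) + (15053 + 15481)*(11004 + 6050) = (1/(-81) - 26) + 30534*17054 = (-1/81 - 26) + 520726836 = -2107/81 + 520726836 = 42178871609/81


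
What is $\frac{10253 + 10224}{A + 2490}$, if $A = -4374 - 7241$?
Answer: $- \frac{20477}{9125} \approx -2.2441$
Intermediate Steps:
$A = -11615$ ($A = -4374 - 7241 = -11615$)
$\frac{10253 + 10224}{A + 2490} = \frac{10253 + 10224}{-11615 + 2490} = \frac{20477}{-9125} = 20477 \left(- \frac{1}{9125}\right) = - \frac{20477}{9125}$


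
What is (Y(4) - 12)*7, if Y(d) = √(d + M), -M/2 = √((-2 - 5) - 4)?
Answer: -84 + 7*√(4 - 2*I*√11) ≈ -67.036 - 9.58*I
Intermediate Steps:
M = -2*I*√11 (M = -2*√((-2 - 5) - 4) = -2*√(-7 - 4) = -2*I*√11 ≈ -6.6332*I)
Y(d) = √(d - 2*I*√11)
(Y(4) - 12)*7 = (√(4 - 2*I*√11) - 12)*7 = (-12 + √(4 - 2*I*√11))*7 = -84 + 7*√(4 - 2*I*√11)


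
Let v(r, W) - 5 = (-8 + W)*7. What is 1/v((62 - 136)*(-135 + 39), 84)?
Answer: 1/537 ≈ 0.0018622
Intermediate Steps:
v(r, W) = -51 + 7*W (v(r, W) = 5 + (-8 + W)*7 = 5 + (-56 + 7*W) = -51 + 7*W)
1/v((62 - 136)*(-135 + 39), 84) = 1/(-51 + 7*84) = 1/(-51 + 588) = 1/537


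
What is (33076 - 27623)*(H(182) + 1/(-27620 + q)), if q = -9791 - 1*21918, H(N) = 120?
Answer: 38822518987/59329 ≈ 6.5436e+5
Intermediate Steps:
q = -31709 (q = -9791 - 21918 = -31709)
(33076 - 27623)*(H(182) + 1/(-27620 + q)) = (33076 - 27623)*(120 + 1/(-27620 - 31709)) = 5453*(120 + 1/(-59329)) = 5453*(120 - 1/59329) = 5453*(7119479/59329) = 38822518987/59329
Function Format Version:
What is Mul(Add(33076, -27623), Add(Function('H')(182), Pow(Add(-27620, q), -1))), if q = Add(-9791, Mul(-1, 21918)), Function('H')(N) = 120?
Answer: Rational(38822518987, 59329) ≈ 6.5436e+5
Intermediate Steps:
q = -31709 (q = Add(-9791, -21918) = -31709)
Mul(Add(33076, -27623), Add(Function('H')(182), Pow(Add(-27620, q), -1))) = Mul(Add(33076, -27623), Add(120, Pow(Add(-27620, -31709), -1))) = Mul(5453, Add(120, Pow(-59329, -1))) = Mul(5453, Add(120, Rational(-1, 59329))) = Mul(5453, Rational(7119479, 59329)) = Rational(38822518987, 59329)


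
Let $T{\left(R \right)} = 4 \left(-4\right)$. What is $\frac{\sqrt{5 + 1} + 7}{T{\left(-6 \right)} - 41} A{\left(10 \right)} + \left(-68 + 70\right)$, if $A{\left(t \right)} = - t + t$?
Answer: $2$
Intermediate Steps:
$A{\left(t \right)} = 0$
$T{\left(R \right)} = -16$
$\frac{\sqrt{5 + 1} + 7}{T{\left(-6 \right)} - 41} A{\left(10 \right)} + \left(-68 + 70\right) = \frac{\sqrt{5 + 1} + 7}{-16 - 41} \cdot 0 + \left(-68 + 70\right) = \frac{\sqrt{6} + 7}{-57} \cdot 0 + 2 = \left(7 + \sqrt{6}\right) \left(- \frac{1}{57}\right) 0 + 2 = \left(- \frac{7}{57} - \frac{\sqrt{6}}{57}\right) 0 + 2 = 0 + 2 = 2$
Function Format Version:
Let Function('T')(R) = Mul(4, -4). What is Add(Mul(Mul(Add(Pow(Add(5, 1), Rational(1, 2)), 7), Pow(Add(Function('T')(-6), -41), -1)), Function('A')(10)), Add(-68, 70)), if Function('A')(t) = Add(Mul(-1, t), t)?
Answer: 2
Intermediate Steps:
Function('A')(t) = 0
Function('T')(R) = -16
Add(Mul(Mul(Add(Pow(Add(5, 1), Rational(1, 2)), 7), Pow(Add(Function('T')(-6), -41), -1)), Function('A')(10)), Add(-68, 70)) = Add(Mul(Mul(Add(Pow(Add(5, 1), Rational(1, 2)), 7), Pow(Add(-16, -41), -1)), 0), Add(-68, 70)) = Add(Mul(Mul(Add(Pow(6, Rational(1, 2)), 7), Pow(-57, -1)), 0), 2) = Add(Mul(Mul(Add(7, Pow(6, Rational(1, 2))), Rational(-1, 57)), 0), 2) = Add(Mul(Add(Rational(-7, 57), Mul(Rational(-1, 57), Pow(6, Rational(1, 2)))), 0), 2) = Add(0, 2) = 2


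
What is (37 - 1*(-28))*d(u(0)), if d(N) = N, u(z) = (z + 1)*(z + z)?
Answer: 0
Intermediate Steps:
u(z) = 2*z*(1 + z) (u(z) = (1 + z)*(2*z) = 2*z*(1 + z))
(37 - 1*(-28))*d(u(0)) = (37 - 1*(-28))*(2*0*(1 + 0)) = (37 + 28)*(2*0*1) = 65*0 = 0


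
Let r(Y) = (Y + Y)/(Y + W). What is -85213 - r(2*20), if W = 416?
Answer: -4857151/57 ≈ -85213.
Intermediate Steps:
r(Y) = 2*Y/(416 + Y) (r(Y) = (Y + Y)/(Y + 416) = (2*Y)/(416 + Y) = 2*Y/(416 + Y))
-85213 - r(2*20) = -85213 - 2*2*20/(416 + 2*20) = -85213 - 2*40/(416 + 40) = -85213 - 2*40/456 = -85213 - 1*10/57 = -85213 - 10/57 = -4857151/57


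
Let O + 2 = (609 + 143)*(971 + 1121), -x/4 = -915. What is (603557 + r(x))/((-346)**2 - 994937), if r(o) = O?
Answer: -2176739/875221 ≈ -2.4871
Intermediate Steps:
x = 3660 (x = -4*(-915) = 3660)
O = 1573182 (O = -2 + (609 + 143)*(971 + 1121) = -2 + 752*2092 = -2 + 1573184 = 1573182)
r(o) = 1573182
(603557 + r(x))/((-346)**2 - 994937) = (603557 + 1573182)/((-346)**2 - 994937) = 2176739/(119716 - 994937) = 2176739/(-875221) = 2176739*(-1/875221) = -2176739/875221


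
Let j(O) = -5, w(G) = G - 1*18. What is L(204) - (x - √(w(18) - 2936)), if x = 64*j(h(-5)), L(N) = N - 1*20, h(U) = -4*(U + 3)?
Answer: 504 + 2*I*√734 ≈ 504.0 + 54.185*I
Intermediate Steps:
w(G) = -18 + G (w(G) = G - 18 = -18 + G)
h(U) = -12 - 4*U (h(U) = -4*(3 + U) = -12 - 4*U)
L(N) = -20 + N (L(N) = N - 20 = -20 + N)
x = -320 (x = 64*(-5) = -320)
L(204) - (x - √(w(18) - 2936)) = (-20 + 204) - (-320 - √((-18 + 18) - 2936)) = 184 - (-320 - √(0 - 2936)) = 184 - (-320 - √(-2936)) = 184 - (-320 - 2*I*√734) = 184 + (320 + 2*I*√734) = 504 + 2*I*√734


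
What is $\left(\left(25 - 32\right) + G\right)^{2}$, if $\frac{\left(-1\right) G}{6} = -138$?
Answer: $674041$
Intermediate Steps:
$G = 828$ ($G = \left(-6\right) \left(-138\right) = 828$)
$\left(\left(25 - 32\right) + G\right)^{2} = \left(\left(25 - 32\right) + 828\right)^{2} = \left(-7 + 828\right)^{2} = 821^{2} = 674041$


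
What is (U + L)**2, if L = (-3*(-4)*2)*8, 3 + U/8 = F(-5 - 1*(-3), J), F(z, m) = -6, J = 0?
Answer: 14400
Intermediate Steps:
U = -72 (U = -24 + 8*(-6) = -24 - 48 = -72)
L = 192 (L = (12*2)*8 = 24*8 = 192)
(U + L)**2 = (-72 + 192)**2 = 120**2 = 14400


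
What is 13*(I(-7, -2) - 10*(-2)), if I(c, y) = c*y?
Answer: 442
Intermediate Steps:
13*(I(-7, -2) - 10*(-2)) = 13*(-7*(-2) - 10*(-2)) = 13*(14 + 20) = 13*34 = 442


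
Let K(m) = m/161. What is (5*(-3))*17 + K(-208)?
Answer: -41263/161 ≈ -256.29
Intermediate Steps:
K(m) = m/161 (K(m) = m*(1/161) = m/161)
(5*(-3))*17 + K(-208) = (5*(-3))*17 + (1/161)*(-208) = -15*17 - 208/161 = -255 - 208/161 = -41263/161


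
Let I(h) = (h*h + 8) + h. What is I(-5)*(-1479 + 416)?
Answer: -29764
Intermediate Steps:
I(h) = 8 + h + h**2 (I(h) = (h**2 + 8) + h = (8 + h**2) + h = 8 + h + h**2)
I(-5)*(-1479 + 416) = (8 - 5 + (-5)**2)*(-1479 + 416) = (8 - 5 + 25)*(-1063) = 28*(-1063) = -29764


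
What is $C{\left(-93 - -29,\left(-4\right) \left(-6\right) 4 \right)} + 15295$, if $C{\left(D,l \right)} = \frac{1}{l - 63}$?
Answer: $\frac{504736}{33} \approx 15295.0$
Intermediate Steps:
$C{\left(D,l \right)} = \frac{1}{-63 + l}$
$C{\left(-93 - -29,\left(-4\right) \left(-6\right) 4 \right)} + 15295 = \frac{1}{-63 + \left(-4\right) \left(-6\right) 4} + 15295 = \frac{1}{-63 + 24 \cdot 4} + 15295 = \frac{1}{-63 + 96} + 15295 = \frac{1}{33} + 15295 = \frac{504736}{33}$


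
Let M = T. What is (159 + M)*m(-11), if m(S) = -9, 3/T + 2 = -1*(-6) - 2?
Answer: -2889/2 ≈ -1444.5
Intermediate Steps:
T = 3/2 (T = 3/(-2 + (-1*(-6) - 2)) = 3/(-2 + (6 - 2)) = 3/(-2 + 4) = 3/2 ≈ 1.5000)
M = 3/2 ≈ 1.5000
(159 + M)*m(-11) = (159 + 3/2)*(-9) = (321/2)*(-9) = -2889/2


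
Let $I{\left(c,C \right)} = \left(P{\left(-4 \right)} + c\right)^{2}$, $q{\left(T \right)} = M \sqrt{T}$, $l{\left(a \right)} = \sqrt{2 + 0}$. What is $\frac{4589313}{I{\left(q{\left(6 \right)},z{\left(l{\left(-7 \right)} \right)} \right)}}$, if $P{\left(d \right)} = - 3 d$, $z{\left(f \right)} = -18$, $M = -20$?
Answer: $\frac{81077863}{35344} + \frac{7648855 \sqrt{6}}{17672} \approx 3354.2$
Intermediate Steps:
$l{\left(a \right)} = \sqrt{2}$
$q{\left(T \right)} = - 20 \sqrt{T}$
$I{\left(c,C \right)} = \left(12 + c\right)^{2}$ ($I{\left(c,C \right)} = \left(\left(-3\right) \left(-4\right) + c\right)^{2} = \left(12 + c\right)^{2}$)
$\frac{4589313}{I{\left(q{\left(6 \right)},z{\left(l{\left(-7 \right)} \right)} \right)}} = \frac{4589313}{\left(12 - 20 \sqrt{6}\right)^{2}}$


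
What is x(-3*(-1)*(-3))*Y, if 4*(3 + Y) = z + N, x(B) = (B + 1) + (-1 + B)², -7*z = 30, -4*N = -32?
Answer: -1334/7 ≈ -190.57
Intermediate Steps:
N = 8 (N = -¼*(-32) = 8)
z = -30/7 (z = -⅐*30 = -30/7 ≈ -4.2857)
x(B) = 1 + B + (-1 + B)² (x(B) = (1 + B) + (-1 + B)² = 1 + B + (-1 + B)²)
Y = -29/14 (Y = -3 + (-30/7 + 8)/4 = -3 + (¼)*(26/7) = -3 + 13/14 = -29/14 ≈ -2.0714)
x(-3*(-1)*(-3))*Y = (2 + (-3*(-1)*(-3))² - (-3*(-1))*(-3))*(-29/14) = (2 + (3*(-3))² - 3*(-3))*(-29/14) = (2 + (-9)² - 1*(-9))*(-29/14) = (2 + 81 + 9)*(-29/14) = 92*(-29/14) = -1334/7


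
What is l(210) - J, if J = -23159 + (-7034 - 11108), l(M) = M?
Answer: 41511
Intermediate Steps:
J = -41301 (J = -23159 - 18142 = -41301)
l(210) - J = 210 - 1*(-41301) = 210 + 41301 = 41511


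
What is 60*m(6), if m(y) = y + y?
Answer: 720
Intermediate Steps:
m(y) = 2*y
60*m(6) = 60*(2*6) = 60*12 = 720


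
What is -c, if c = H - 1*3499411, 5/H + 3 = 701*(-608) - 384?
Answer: 298566247110/85319 ≈ 3.4994e+6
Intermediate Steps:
H = -1/85319 (H = 5/(-3 + (701*(-608) - 384)) = 5/(-3 + (-426208 - 384)) = 5/(-3 - 426592) = 5/(-426595) = 5*(-1/426595) = -1/85319 ≈ -1.1721e-5)
c = -298566247110/85319 (c = -1/85319 - 1*3499411 = -1/85319 - 3499411 = -298566247110/85319 ≈ -3.4994e+6)
-c = -1*(-298566247110/85319) = 298566247110/85319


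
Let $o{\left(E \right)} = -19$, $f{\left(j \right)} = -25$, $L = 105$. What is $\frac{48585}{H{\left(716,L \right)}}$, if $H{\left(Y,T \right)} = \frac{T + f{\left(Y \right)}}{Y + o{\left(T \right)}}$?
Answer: $\frac{6772749}{16} \approx 4.233 \cdot 10^{5}$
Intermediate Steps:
$H{\left(Y,T \right)} = \frac{-25 + T}{-19 + Y}$ ($H{\left(Y,T \right)} = \frac{T - 25}{Y - 19} = \frac{-25 + T}{-19 + Y}$)
$\frac{48585}{H{\left(716,L \right)}} = \frac{48585}{\frac{1}{-19 + 716} \left(-25 + 105\right)} = \frac{48585}{\frac{1}{697} \cdot 80} = \frac{48585}{\frac{80}{697}} = 48585 \cdot \frac{697}{80} = \frac{6772749}{16}$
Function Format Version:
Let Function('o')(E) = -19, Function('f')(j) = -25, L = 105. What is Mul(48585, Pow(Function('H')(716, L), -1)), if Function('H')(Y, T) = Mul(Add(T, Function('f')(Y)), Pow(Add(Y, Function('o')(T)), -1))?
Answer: Rational(6772749, 16) ≈ 4.2330e+5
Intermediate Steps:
Function('H')(Y, T) = Mul(Pow(Add(-19, Y), -1), Add(-25, T)) (Function('H')(Y, T) = Mul(Add(T, -25), Pow(Add(Y, -19), -1)) = Mul(Add(-25, T), Pow(Add(-19, Y), -1)) = Mul(Pow(Add(-19, Y), -1), Add(-25, T)))
Mul(48585, Pow(Function('H')(716, L), -1)) = Mul(48585, Pow(Mul(Pow(Add(-19, 716), -1), Add(-25, 105)), -1)) = Mul(48585, Pow(Mul(Pow(697, -1), 80), -1)) = Mul(48585, Pow(Mul(Rational(1, 697), 80), -1)) = Mul(48585, Pow(Rational(80, 697), -1)) = Mul(48585, Rational(697, 80)) = Rational(6772749, 16)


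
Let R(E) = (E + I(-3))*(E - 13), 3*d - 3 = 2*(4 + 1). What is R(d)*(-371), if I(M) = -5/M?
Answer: 19292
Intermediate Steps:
d = 13/3 (d = 1 + (2*(4 + 1))/3 = 1 + (2*5)/3 = 1 + (⅓)*10 = 1 + 10/3 = 13/3 ≈ 4.3333)
R(E) = (-13 + E)*(5/3 + E) (R(E) = (E - 5/(-3))*(E - 13) = (E - 5*(-⅓))*(-13 + E) = (E + 5/3)*(-13 + E) = (5/3 + E)*(-13 + E) = (-13 + E)*(5/3 + E))
R(d)*(-371) = (-65/3 + (13/3)² - 34/3*13/3)*(-371) = (-65/3 + 169/9 - 442/9)*(-371) = -52*(-371) = 19292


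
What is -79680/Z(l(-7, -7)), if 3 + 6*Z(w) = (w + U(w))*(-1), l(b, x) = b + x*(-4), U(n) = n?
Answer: 10624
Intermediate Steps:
l(b, x) = b - 4*x
Z(w) = -1/2 - w/3 (Z(w) = -1/2 + ((w + w)*(-1))/6 = -1/2 + ((2*w)*(-1))/6 = -1/2 + (-2*w)/6 = -1/2 - w/3)
-79680/Z(l(-7, -7)) = -79680/(-1/2 - (-7 - 4*(-7))/3) = -79680/(-1/2 - (-7 + 28)/3) = -79680/(-1/2 - 1/3*21) = -79680/(-1/2 - 7) = -79680/(-15/2) = -79680*(-2/15) = 10624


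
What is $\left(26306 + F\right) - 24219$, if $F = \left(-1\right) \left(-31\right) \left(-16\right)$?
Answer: $1591$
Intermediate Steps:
$F = -496$ ($F = 31 \left(-16\right) = -496$)
$\left(26306 + F\right) - 24219 = \left(26306 - 496\right) - 24219 = 25810 - 24219 = 1591$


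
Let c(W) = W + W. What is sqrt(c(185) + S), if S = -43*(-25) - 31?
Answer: sqrt(1414) ≈ 37.603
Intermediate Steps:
c(W) = 2*W
S = 1044 (S = 1075 - 31 = 1044)
sqrt(c(185) + S) = sqrt(2*185 + 1044) = sqrt(370 + 1044) = sqrt(1414)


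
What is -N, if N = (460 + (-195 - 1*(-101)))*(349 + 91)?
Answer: -161040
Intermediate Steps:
N = 161040 (N = (460 + (-195 + 101))*440 = (460 - 94)*440 = 366*440 = 161040)
-N = -1*161040 = -161040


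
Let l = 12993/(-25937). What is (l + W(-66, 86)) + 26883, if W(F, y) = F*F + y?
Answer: 812463532/25937 ≈ 31325.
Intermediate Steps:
l = -12993/25937 (l = 12993*(-1/25937) = -12993/25937 ≈ -0.50094)
W(F, y) = y + F² (W(F, y) = F² + y = y + F²)
(l + W(-66, 86)) + 26883 = (-12993/25937 + (86 + (-66)²)) + 26883 = (-12993/25937 + (86 + 4356)) + 26883 = (-12993/25937 + 4442) + 26883 = 115199161/25937 + 26883 = 812463532/25937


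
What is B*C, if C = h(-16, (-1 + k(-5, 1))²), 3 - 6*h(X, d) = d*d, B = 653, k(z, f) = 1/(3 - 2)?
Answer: 653/2 ≈ 326.50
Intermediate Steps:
k(z, f) = 1 (k(z, f) = 1/1 = 1)
h(X, d) = ½ - d²/6 (h(X, d) = ½ - d*d/6 = ½ - d²/6)
C = ½ (C = ½ - (-1 + 1)⁴/6 = ½ - (0²)²/6 = ½ - ⅙*0² = ½ - ⅙*0 = ½ + 0 = ½ ≈ 0.50000)
B*C = 653*(½) = 653/2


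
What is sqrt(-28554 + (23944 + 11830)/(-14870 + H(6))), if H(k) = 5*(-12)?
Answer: I*sqrt(1591340155105)/7465 ≈ 168.99*I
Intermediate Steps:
H(k) = -60
sqrt(-28554 + (23944 + 11830)/(-14870 + H(6))) = sqrt(-28554 + (23944 + 11830)/(-14870 - 60)) = sqrt(-28554 + 35774/(-14930)) = sqrt(-28554 + 35774*(-1/14930)) = sqrt(-28554 - 17887/7465) = sqrt(-213173497/7465) = I*sqrt(1591340155105)/7465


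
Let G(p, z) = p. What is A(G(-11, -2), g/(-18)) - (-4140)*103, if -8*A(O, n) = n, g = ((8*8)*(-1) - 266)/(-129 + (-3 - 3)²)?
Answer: 951769495/2232 ≈ 4.2642e+5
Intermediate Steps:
g = 110/31 (g = (64*(-1) - 266)/(-129 + (-6)²) = (-64 - 266)/(-129 + 36) = -330/(-93) = -330*(-1/93) = 110/31 ≈ 3.5484)
A(O, n) = -n/8
A(G(-11, -2), g/(-18)) - (-4140)*103 = -55/(124*(-18)) - (-4140)*103 = -55*(-1)/(124*18) - 1*(-426420) = -⅛*(-55/279) + 426420 = 55/2232 + 426420 = 951769495/2232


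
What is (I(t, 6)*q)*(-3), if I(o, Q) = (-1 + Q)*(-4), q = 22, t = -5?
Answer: 1320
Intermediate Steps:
I(o, Q) = 4 - 4*Q
(I(t, 6)*q)*(-3) = ((4 - 4*6)*22)*(-3) = ((4 - 24)*22)*(-3) = -20*22*(-3) = -440*(-3) = 1320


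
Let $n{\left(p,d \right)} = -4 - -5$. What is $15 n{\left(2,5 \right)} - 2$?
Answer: $13$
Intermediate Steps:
$n{\left(p,d \right)} = 1$ ($n{\left(p,d \right)} = -4 + 5 = 1$)
$15 n{\left(2,5 \right)} - 2 = 15 \cdot 1 - 2 = 15 - 2 = 13$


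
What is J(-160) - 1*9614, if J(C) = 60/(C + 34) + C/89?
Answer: -17972816/1869 ≈ -9616.3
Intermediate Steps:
J(C) = 60/(34 + C) + C/89 (J(C) = 60/(34 + C) + C*(1/89) = 60/(34 + C) + C/89)
J(-160) - 1*9614 = (5340 + (-160)² + 34*(-160))/(89*(34 - 160)) - 1*9614 = (1/89)*(5340 + 25600 - 5440)/(-126) - 9614 = (1/89)*(-1/126)*25500 - 9614 = -4250/1869 - 9614 = -17972816/1869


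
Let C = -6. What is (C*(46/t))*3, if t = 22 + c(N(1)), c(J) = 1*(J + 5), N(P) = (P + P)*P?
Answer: -828/29 ≈ -28.552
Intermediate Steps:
N(P) = 2*P² (N(P) = (2*P)*P = 2*P²)
c(J) = 5 + J (c(J) = 1*(5 + J) = 5 + J)
t = 29 (t = 22 + (5 + 2*1²) = 22 + (5 + 2*1) = 22 + (5 + 2) = 22 + 7 = 29)
(C*(46/t))*3 = -276/29*3 = -828/29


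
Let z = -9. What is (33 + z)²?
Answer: 576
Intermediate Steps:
(33 + z)² = (33 - 9)² = 24² = 576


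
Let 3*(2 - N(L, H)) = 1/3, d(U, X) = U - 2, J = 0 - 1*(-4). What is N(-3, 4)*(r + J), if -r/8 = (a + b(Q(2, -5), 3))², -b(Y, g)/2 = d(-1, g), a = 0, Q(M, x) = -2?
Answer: -4828/9 ≈ -536.44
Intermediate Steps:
J = 4 (J = 0 + 4 = 4)
d(U, X) = -2 + U
N(L, H) = 17/9 (N(L, H) = 2 - ⅓/3 = 2 - ⅓*⅓ = 2 - ⅑ = 17/9)
b(Y, g) = 6 (b(Y, g) = -2*(-2 - 1) = -2*(-3) = 6)
r = -288 (r = -8*(0 + 6)² = -8*6² = -8*36 = -288)
N(-3, 4)*(r + J) = 17*(-288 + 4)/9 = (17/9)*(-284) = -4828/9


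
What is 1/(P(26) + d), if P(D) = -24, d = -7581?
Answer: -1/7605 ≈ -0.00013149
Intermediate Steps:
1/(P(26) + d) = 1/(-24 - 7581) = 1/(-7605) = -1/7605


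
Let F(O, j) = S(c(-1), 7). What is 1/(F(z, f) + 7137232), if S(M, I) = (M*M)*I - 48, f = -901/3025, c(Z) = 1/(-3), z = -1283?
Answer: 9/64234663 ≈ 1.4011e-7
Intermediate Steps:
c(Z) = -1/3
f = -901/3025 (f = -901*1/3025 = -901/3025 ≈ -0.29785)
S(M, I) = -48 + I*M**2 (S(M, I) = M**2*I - 48 = I*M**2 - 48 = -48 + I*M**2)
F(O, j) = -425/9 (F(O, j) = -48 + 7*(-1/3)**2 = -48 + 7*(1/9) = -48 + 7/9 = -425/9)
1/(F(z, f) + 7137232) = 1/(-425/9 + 7137232) = 1/(64234663/9) = 9/64234663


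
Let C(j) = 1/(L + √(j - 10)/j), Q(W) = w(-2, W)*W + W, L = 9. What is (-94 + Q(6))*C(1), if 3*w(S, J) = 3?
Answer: -41/5 + 41*I/15 ≈ -8.2 + 2.7333*I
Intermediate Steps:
w(S, J) = 1 (w(S, J) = (⅓)*3 = 1)
Q(W) = 2*W (Q(W) = 1*W + W = W + W = 2*W)
C(j) = 1/(9 + √(-10 + j)/j) (C(j) = 1/(9 + √(j - 10)/j) = 1/(9 + √(-10 + j)/j))
(-94 + Q(6))*C(1) = (-94 + 2*6)*(1/(√(-10 + 1) + 9*1)) = (-94 + 12)*(1/(√(-9) + 9)) = -82/(3*I + 9) = -82/(9 + 3*I) = -82*(9 - 3*I)/90 = -41*(9 - 3*I)/45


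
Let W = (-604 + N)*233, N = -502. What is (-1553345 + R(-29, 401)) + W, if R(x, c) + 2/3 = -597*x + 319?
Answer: -5380235/3 ≈ -1.7934e+6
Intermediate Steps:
R(x, c) = 955/3 - 597*x (R(x, c) = -2/3 + (-597*x + 319) = -2/3 + (319 - 597*x) = 955/3 - 597*x)
W = -257698 (W = (-604 - 502)*233 = -1106*233 = -257698)
(-1553345 + R(-29, 401)) + W = (-1553345 + (955/3 - 597*(-29))) - 257698 = (-1553345 + (955/3 + 17313)) - 257698 = (-1553345 + 52894/3) - 257698 = -4607141/3 - 257698 = -5380235/3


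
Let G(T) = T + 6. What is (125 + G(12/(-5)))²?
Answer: 413449/25 ≈ 16538.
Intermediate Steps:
G(T) = 6 + T
(125 + G(12/(-5)))² = (125 + (6 + 12/(-5)))² = (125 + (6 + 12*(-⅕)))² = (125 + (6 - 12/5))² = (125 + 18/5)² = (643/5)² = 413449/25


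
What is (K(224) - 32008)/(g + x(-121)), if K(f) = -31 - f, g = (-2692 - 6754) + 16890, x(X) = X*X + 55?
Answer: -32263/22140 ≈ -1.4572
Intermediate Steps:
x(X) = 55 + X² (x(X) = X² + 55 = 55 + X²)
g = 7444 (g = -9446 + 16890 = 7444)
(K(224) - 32008)/(g + x(-121)) = ((-31 - 1*224) - 32008)/(7444 + (55 + (-121)²)) = ((-31 - 224) - 32008)/(7444 + (55 + 14641)) = (-255 - 32008)/(7444 + 14696) = -32263/22140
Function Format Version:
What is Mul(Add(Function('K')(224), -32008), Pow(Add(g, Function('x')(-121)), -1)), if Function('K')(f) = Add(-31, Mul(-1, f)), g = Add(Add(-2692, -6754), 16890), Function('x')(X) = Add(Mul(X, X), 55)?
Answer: Rational(-32263, 22140) ≈ -1.4572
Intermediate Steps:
Function('x')(X) = Add(55, Pow(X, 2)) (Function('x')(X) = Add(Pow(X, 2), 55) = Add(55, Pow(X, 2)))
g = 7444 (g = Add(-9446, 16890) = 7444)
Mul(Add(Function('K')(224), -32008), Pow(Add(g, Function('x')(-121)), -1)) = Mul(Add(Add(-31, Mul(-1, 224)), -32008), Pow(Add(7444, Add(55, Pow(-121, 2))), -1)) = Mul(Add(Add(-31, -224), -32008), Pow(Add(7444, Add(55, 14641)), -1)) = Mul(Add(-255, -32008), Pow(Add(7444, 14696), -1)) = Mul(-32263, Pow(22140, -1)) = Mul(-32263, Rational(1, 22140)) = Rational(-32263, 22140)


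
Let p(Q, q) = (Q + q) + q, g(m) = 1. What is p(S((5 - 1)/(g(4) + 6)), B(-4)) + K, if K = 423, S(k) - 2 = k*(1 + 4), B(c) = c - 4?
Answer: 2883/7 ≈ 411.86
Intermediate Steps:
B(c) = -4 + c
S(k) = 2 + 5*k (S(k) = 2 + k*(1 + 4) = 2 + k*5 = 2 + 5*k)
p(Q, q) = Q + 2*q
p(S((5 - 1)/(g(4) + 6)), B(-4)) + K = ((2 + 5*((5 - 1)/(1 + 6))) + 2*(-4 - 4)) + 423 = ((2 + 5*(4/7)) + 2*(-8)) + 423 = ((2 + 5*(4*(⅐))) - 16) + 423 = ((2 + 5*(4/7)) - 16) + 423 = ((2 + 20/7) - 16) + 423 = (34/7 - 16) + 423 = -78/7 + 423 = 2883/7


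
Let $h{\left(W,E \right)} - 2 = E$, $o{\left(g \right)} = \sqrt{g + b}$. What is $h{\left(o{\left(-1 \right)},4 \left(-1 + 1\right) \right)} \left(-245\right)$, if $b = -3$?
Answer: $-490$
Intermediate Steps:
$o{\left(g \right)} = \sqrt{-3 + g}$ ($o{\left(g \right)} = \sqrt{g - 3} = \sqrt{-3 + g}$)
$h{\left(W,E \right)} = 2 + E$
$h{\left(o{\left(-1 \right)},4 \left(-1 + 1\right) \right)} \left(-245\right) = \left(2 + 4 \left(-1 + 1\right)\right) \left(-245\right) = \left(2 + 4 \cdot 0\right) \left(-245\right) = \left(2 + 0\right) \left(-245\right) = 2 \left(-245\right) = -490$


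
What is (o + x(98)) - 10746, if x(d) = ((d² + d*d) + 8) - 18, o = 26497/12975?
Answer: 109691197/12975 ≈ 8454.0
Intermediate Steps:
o = 26497/12975 (o = 26497*(1/12975) = 26497/12975 ≈ 2.0422)
x(d) = -10 + 2*d² (x(d) = ((d² + d²) + 8) - 18 = (2*d² + 8) - 18 = (8 + 2*d²) - 18 = -10 + 2*d²)
(o + x(98)) - 10746 = (26497/12975 + (-10 + 2*98²)) - 10746 = (26497/12975 + (-10 + 2*9604)) - 10746 = (26497/12975 + (-10 + 19208)) - 10746 = (26497/12975 + 19198) - 10746 = 249120547/12975 - 10746 = 109691197/12975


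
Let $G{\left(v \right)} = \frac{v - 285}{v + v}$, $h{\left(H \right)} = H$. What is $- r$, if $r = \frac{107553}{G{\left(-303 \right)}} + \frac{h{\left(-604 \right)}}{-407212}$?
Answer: $- \frac{1105871038757}{9976694} \approx -1.1085 \cdot 10^{5}$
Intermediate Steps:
$G{\left(v \right)} = \frac{-285 + v}{2 v}$
$r = \frac{1105871038757}{9976694}$ ($r = \frac{107553}{\frac{1}{2} \frac{1}{-303} \left(-285 - 303\right)} - \frac{604}{-407212} = \frac{107553}{\frac{1}{2} \left(- \frac{1}{303}\right) \left(-588\right)} - - \frac{151}{101803} = \frac{107553}{\frac{98}{101}} + \frac{151}{101803} = 107553 \cdot \frac{101}{98} + \frac{151}{101803} = \frac{10862853}{98} + \frac{151}{101803} = \frac{1105871038757}{9976694} \approx 1.1085 \cdot 10^{5}$)
$- r = \left(-1\right) \frac{1105871038757}{9976694} = - \frac{1105871038757}{9976694}$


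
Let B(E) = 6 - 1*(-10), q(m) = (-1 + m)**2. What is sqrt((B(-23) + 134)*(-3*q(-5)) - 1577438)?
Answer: I*sqrt(1593638) ≈ 1262.4*I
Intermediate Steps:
B(E) = 16 (B(E) = 6 + 10 = 16)
sqrt((B(-23) + 134)*(-3*q(-5)) - 1577438) = sqrt((16 + 134)*(-3*(-1 - 5)**2) - 1577438) = sqrt(150*(-3*(-6)**2) - 1577438) = sqrt(150*(-3*36) - 1577438) = sqrt(150*(-108) - 1577438) = sqrt(-16200 - 1577438) = sqrt(-1593638) = I*sqrt(1593638)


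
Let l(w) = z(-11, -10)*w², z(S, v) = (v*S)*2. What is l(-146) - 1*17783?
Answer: 4671737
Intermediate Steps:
z(S, v) = 2*S*v (z(S, v) = (S*v)*2 = 2*S*v)
l(w) = 220*w² (l(w) = (2*(-11)*(-10))*w² = 220*w²)
l(-146) - 1*17783 = 220*(-146)² - 1*17783 = 220*21316 - 17783 = 4689520 - 17783 = 4671737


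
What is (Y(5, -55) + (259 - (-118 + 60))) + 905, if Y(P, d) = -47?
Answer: 1175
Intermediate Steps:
(Y(5, -55) + (259 - (-118 + 60))) + 905 = (-47 + (259 - (-118 + 60))) + 905 = (-47 + (259 - 1*(-58))) + 905 = (-47 + (259 + 58)) + 905 = (-47 + 317) + 905 = 270 + 905 = 1175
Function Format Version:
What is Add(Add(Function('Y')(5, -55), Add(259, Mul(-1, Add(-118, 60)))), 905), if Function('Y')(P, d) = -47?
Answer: 1175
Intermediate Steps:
Add(Add(Function('Y')(5, -55), Add(259, Mul(-1, Add(-118, 60)))), 905) = Add(Add(-47, Add(259, Mul(-1, Add(-118, 60)))), 905) = Add(Add(-47, Add(259, Mul(-1, -58))), 905) = Add(Add(-47, Add(259, 58)), 905) = Add(Add(-47, 317), 905) = Add(270, 905) = 1175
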